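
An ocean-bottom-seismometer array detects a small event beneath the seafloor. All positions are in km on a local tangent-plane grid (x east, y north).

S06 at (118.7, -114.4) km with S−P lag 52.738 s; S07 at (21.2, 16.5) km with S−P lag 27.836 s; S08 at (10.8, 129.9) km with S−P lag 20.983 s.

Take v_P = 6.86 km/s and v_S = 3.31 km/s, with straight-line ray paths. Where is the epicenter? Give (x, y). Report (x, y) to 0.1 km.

Distance from S−P lag: d = Δt · v_P v_S / (v_P − v_S) = Δt · (6.86·3.31)/(6.86−3.31) ≈ 6.3962·Δt.
So d_S06 = 337.32, d_S07 = 178.05, d_S08 = 134.21 km.
Circle about each station: (x − 118.7)² + (y + 114.4)² = 337.32²; (x − 21.2)² + (y − 16.5)² = 178.05²; (x − 10.8)² + (y − 129.9)² = 134.21².
Subtracting pairs of circle equations eliminates x²+y² and gives linear equations (the radical axes):
-195.0 x + 261.8 y = 55627.62
-215.8 x + 488.6 y = 85586.06
Solving the 2×2 system: x ≈ -123.1, y ≈ 120.8 km.

x ≈ -123.1 km, y ≈ 120.8 km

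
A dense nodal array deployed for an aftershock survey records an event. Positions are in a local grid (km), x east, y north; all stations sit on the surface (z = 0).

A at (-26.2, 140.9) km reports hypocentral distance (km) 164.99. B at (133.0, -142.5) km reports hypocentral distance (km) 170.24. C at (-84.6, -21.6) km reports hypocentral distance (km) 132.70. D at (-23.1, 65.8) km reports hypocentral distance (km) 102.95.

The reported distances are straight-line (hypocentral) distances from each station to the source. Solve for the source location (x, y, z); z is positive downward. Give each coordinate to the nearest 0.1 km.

Each station gives a sphere (x−x_i)² + (y−y_i)² + z² = d_i² (stations at z=0).
Subtracting the A sphere from B and C: z² cancels, leaving linear equations in x and y:
318.4 x − 566.8 y = 15696.04
-116.8 x − 325.0 y = -3303.12
Solving: x ≈ 41.097, y ≈ -4.606 km (keep extra digits for the depth step; rounded: 41.1, -4.6).
Then from the A sphere: z² = 164.99² − (x + 26.2)² − (y − 140.9)² with x = 41.097, y = -4.606, so z ≈ 38.998 ≈ 39.0 km.
Check against D (with the unrounded solution): distance 102.95 ≈ 102.95 km. ✓

(41.1, -4.6, 39.0)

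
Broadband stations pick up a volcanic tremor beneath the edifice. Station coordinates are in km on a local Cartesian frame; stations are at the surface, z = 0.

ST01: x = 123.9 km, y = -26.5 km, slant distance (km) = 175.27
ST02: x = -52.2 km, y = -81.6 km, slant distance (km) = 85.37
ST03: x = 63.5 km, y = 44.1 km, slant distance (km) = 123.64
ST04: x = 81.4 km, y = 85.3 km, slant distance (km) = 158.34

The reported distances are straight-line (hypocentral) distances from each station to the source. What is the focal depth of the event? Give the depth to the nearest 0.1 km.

Each station gives a sphere (x−x_i)² + (y−y_i)² + z² = d_i² (stations at z=0).
Subtracting the ST01 sphere from ST02 and ST03: z² cancels, leaving linear equations in x and y:
-352.2 x − 110.2 y = 16761.48
-120.8 x + 141.2 y = 5356.32
Solving: x ≈ -46.904, y ≈ -2.194 km (keep extra digits for the depth step; rounded: -46.9, -2.2).
Then from the ST01 sphere: z² = 175.27² − (x − 123.9)² − (y + 26.5)² with x = -46.904, y = -2.194, so z ≈ 30.900 ≈ 30.9 km.

z ≈ 30.9 km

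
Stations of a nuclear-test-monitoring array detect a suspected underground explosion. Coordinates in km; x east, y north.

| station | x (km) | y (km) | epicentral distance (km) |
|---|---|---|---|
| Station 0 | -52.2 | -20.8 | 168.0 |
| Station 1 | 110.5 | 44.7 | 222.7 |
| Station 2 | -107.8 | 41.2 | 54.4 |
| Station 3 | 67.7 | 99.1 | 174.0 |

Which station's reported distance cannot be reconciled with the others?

Station 0

Solve using three stations at a time. Using Station 1, Station 2, Station 3 (subtract circle equations pairwise → linear system) gives (x, y) ≈ (-106.3, 95.7).
Distances from that point to each station vs reported:
  Station 0: calculated 128.5 vs reported 168.0 → residual 39.5 km
  Station 1: calculated 222.7 vs reported 222.7 → residual 0.0 km
  Station 2: calculated 54.5 vs reported 54.4 → residual 0.1 km
  Station 3: calculated 174.0 vs reported 174.0 → residual 0.0 km
Station 1, Station 2, Station 3 are mutually consistent (residuals ≈ 0); Station 0 is off by 39.5 km.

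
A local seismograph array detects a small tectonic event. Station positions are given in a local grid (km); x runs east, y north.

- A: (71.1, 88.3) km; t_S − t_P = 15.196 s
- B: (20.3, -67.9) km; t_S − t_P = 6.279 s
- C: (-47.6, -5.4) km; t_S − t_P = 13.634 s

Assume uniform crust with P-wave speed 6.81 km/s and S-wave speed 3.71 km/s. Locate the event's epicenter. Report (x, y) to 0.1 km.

Distance from S−P lag: d = Δt · v_P v_S / (v_P − v_S) = Δt · (6.81·3.71)/(6.81−3.71) ≈ 8.1500·Δt.
So d_A = 123.85, d_B = 51.17, d_C = 111.12 km.
Circle about each station: (x − 71.1)² + (y − 88.3)² = 123.85²; (x − 20.3)² + (y + 67.9)² = 51.17²; (x + 47.6)² + (y + 5.4)² = 111.12².
Subtracting pairs of circle equations eliminates x²+y² and gives linear equations (the radical axes):
-101.6 x − 312.4 y = 4890.85
-237.4 x − 187.4 y = -7566.01
Solving the 2×2 system: x ≈ 59.5, y ≈ -35.0 km.
Check against A (with the unrounded x, y): √((x − 71.1)²+(y − 88.3)²) = 123.85 ≈ 123.85 km. ✓

(59.5, -35.0)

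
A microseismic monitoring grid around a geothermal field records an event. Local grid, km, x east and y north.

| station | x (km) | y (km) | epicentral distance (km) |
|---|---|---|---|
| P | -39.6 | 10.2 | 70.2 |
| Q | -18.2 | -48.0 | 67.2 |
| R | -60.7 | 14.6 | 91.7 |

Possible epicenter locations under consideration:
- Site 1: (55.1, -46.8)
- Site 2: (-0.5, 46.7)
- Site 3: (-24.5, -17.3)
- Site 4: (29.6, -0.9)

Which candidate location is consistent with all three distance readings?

Site 4

For each candidate, compare |candidate − station| to the reported distance:
Site 1: residuals P 40.3, Q 6.1, R 39.4 → max 40.3 km
Site 2: residuals P 16.7, Q 29.1, R 23.5 → max 29.1 km
Site 3: residuals P 38.8, Q 35.9, R 43.5 → max 43.5 km
Site 4: residuals P 0.1, Q 0.1, R 0.1 → max 0.1 km
Only Site 4 has all residuals ≈ 0.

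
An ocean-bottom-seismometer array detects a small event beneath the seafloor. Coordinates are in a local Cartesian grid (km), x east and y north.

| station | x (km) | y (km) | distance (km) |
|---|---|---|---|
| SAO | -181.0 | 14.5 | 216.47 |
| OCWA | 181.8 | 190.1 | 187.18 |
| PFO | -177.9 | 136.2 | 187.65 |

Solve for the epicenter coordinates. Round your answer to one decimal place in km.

x ≈ 8.9 km, y ≈ 118.4 km

Circle about each station: (x + 181.0)² + (y − 14.5)² = 216.47²; (x − 181.8)² + (y − 190.1)² = 187.18²; (x + 177.9)² + (y − 136.2)² = 187.65².
Subtracting the SAO equation from the OCWA and PFO equations removes the quadratic terms:
725.6 x + 351.2 y = 48040.91
6.2 x + 243.4 y = 28874.34
Solving the 2×2 system: x ≈ 8.9, y ≈ 118.4 km.
Check against SAO (with the unrounded x, y): √((x + 181.0)²+(y − 14.5)²) = 216.47 ≈ 216.47 km. ✓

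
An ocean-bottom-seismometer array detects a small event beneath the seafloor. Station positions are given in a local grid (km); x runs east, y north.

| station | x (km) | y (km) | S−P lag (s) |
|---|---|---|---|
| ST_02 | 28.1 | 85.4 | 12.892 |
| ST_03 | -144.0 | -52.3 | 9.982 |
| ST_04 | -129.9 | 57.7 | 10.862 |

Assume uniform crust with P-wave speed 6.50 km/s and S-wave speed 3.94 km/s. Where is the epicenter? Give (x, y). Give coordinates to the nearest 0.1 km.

(-50.7, -16.7)

Distance from S−P lag: d = Δt · v_P v_S / (v_P − v_S) = Δt · (6.50·3.94)/(6.50−3.94) ≈ 10.0039·Δt.
So d_ST_02 = 128.97, d_ST_03 = 99.86, d_ST_04 = 108.66 km.
Circle about each station: (x − 28.1)² + (y − 85.4)² = 128.97²; (x + 144.0)² + (y + 52.3)² = 99.86²; (x + 129.9)² + (y − 57.7)² = 108.66².
Subtracting pairs of circle equations eliminates x²+y² and gives linear equations (the radical axes):
-344.2 x − 275.4 y = 22049.76
-316.0 x − 55.4 y = 16946.80
Solving the 2×2 system: x ≈ -50.7, y ≈ -16.7 km.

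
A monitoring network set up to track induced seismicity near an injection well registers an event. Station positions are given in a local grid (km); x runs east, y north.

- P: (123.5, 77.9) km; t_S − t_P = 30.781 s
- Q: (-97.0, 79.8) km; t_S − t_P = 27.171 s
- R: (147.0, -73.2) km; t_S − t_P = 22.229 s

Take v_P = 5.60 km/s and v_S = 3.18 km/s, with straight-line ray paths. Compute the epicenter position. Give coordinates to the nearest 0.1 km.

(-14.0, -102.1)

Distance from S−P lag: d = Δt · v_P v_S / (v_P − v_S) = Δt · (5.60·3.18)/(5.60−3.18) ≈ 7.3587·Δt.
So d_P = 226.51, d_Q = 199.94, d_R = 163.58 km.
Circle about each station: (x − 123.5)² + (y − 77.9)² = 226.51²; (x + 97.0)² + (y − 79.8)² = 199.94²; (x − 147.0)² + (y + 73.2)² = 163.58².
Subtracting the P equation from the Q and R equations removes the quadratic terms:
-441.0 x + 3.8 y = 5787.16
47.0 x − 302.2 y = 30194.94
Solving the 2×2 system: x ≈ -14.0, y ≈ -102.1 km.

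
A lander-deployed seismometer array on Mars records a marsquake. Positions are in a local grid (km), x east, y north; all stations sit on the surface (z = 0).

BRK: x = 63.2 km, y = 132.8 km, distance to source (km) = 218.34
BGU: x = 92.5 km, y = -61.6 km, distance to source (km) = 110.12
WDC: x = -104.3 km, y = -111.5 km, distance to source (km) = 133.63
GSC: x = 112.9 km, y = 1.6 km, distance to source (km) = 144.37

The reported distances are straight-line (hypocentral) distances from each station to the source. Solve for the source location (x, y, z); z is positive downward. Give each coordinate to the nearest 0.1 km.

Each station gives a sphere (x−x_i)² + (y−y_i)² + z² = d_i² (stations at z=0).
Subtracting the BRK sphere from BGU and WDC: z² cancels, leaving linear equations in x and y:
58.6 x − 388.8 y = 26266.67
-335.0 x − 488.6 y = 31496.04
Solving: x ≈ 3.702, y ≈ -67.000 km (keep extra digits for the depth step; rounded: 3.7, -67.0).
Then from the BRK sphere: z² = 218.34² − (x − 63.2)² − (y − 132.8)² with x = 3.702, y = -67.000, so z ≈ 64.902 ≈ 64.9 km.

x ≈ 3.7 km, y ≈ -67.0 km, depth ≈ 64.9 km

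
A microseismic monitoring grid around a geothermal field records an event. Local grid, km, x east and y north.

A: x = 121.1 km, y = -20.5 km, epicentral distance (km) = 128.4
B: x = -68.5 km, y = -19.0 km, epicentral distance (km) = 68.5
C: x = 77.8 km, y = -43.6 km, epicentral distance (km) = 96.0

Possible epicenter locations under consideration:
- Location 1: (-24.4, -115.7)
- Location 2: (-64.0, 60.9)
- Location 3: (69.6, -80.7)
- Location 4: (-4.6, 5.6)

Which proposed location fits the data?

Location 4

For each candidate, compare |candidate − station| to the reported distance:
Location 1: residuals A 45.5, B 37.8, C 29.1 → max 45.5 km
Location 2: residuals A 73.8, B 11.5, C 80.1 → max 80.1 km
Location 3: residuals A 49.2, B 82.8, C 58.0 → max 82.8 km
Location 4: residuals A 0.0, B 0.0, C 0.0 → max 0.0 km
Only Location 4 has all residuals ≈ 0.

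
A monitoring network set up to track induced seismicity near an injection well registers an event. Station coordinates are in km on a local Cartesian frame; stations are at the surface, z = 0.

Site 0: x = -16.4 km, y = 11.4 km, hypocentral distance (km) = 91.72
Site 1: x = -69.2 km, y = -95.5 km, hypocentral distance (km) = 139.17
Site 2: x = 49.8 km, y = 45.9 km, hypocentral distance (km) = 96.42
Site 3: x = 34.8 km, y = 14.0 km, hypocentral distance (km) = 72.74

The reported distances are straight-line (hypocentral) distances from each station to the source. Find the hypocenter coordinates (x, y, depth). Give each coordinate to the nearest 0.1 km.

x ≈ 42.0 km, y ≈ -32.7 km, depth ≈ 55.3 km

Each station gives a sphere (x−x_i)² + (y−y_i)² + z² = d_i² (stations at z=0).
Subtracting the Site 0 sphere from Site 1 and Site 2: z² cancels, leaving linear equations in x and y:
-105.6 x − 213.8 y = 2554.24
132.4 x + 69.0 y = 3303.67
Solving: x ≈ 41.986, y ≈ -32.684 km (keep extra digits for the depth step; rounded: 42.0, -32.7).
Then from the Site 0 sphere: z² = 91.72² − (x + 16.4)² − (y − 11.4)² with x = 41.986, y = -32.684, so z ≈ 55.319 ≈ 55.3 km.
Check against Site 3 (with the unrounded solution): distance 72.74 ≈ 72.74 km. ✓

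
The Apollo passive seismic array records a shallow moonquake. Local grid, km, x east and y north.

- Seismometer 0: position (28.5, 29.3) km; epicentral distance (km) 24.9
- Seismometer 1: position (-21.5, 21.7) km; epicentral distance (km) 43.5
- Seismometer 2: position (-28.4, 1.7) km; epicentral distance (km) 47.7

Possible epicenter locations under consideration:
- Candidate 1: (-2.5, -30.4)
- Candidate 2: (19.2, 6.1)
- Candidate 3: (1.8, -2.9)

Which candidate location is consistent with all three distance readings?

Candidate 2

For each candidate, compare |candidate − station| to the reported distance:
Candidate 1: residuals Seismometer 0 42.4, Seismometer 1 12.0, Seismometer 2 6.5 → max 42.4 km
Candidate 2: residuals Seismometer 0 0.1, Seismometer 1 0.1, Seismometer 2 0.1 → max 0.1 km
Candidate 3: residuals Seismometer 0 16.9, Seismometer 1 9.6, Seismometer 2 17.2 → max 17.2 km
Only Candidate 2 has all residuals ≈ 0.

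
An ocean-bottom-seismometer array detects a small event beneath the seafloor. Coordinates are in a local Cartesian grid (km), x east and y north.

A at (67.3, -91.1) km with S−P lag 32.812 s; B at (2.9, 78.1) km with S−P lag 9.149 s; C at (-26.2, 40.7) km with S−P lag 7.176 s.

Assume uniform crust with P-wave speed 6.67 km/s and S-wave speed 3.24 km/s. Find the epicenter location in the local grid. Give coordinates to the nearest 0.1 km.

Distance from S−P lag: d = Δt · v_P v_S / (v_P − v_S) = Δt · (6.67·3.24)/(6.67−3.24) ≈ 6.3005·Δt.
So d_A = 206.73, d_B = 57.64, d_C = 45.21 km.
Circle about each station: (x − 67.3)² + (y + 91.1)² = 206.73²; (x − 2.9)² + (y − 78.1)² = 57.64²; (x + 26.2)² + (y − 40.7)² = 45.21².
Subtracting pairs of circle equations eliminates x²+y² and gives linear equations (the radical axes):
-128.8 x + 338.4 y = 32694.44
-187.0 x + 263.6 y = 30207.78
Solving the 2×2 system: x ≈ -54.7, y ≈ 75.8 km.

(-54.7, 75.8)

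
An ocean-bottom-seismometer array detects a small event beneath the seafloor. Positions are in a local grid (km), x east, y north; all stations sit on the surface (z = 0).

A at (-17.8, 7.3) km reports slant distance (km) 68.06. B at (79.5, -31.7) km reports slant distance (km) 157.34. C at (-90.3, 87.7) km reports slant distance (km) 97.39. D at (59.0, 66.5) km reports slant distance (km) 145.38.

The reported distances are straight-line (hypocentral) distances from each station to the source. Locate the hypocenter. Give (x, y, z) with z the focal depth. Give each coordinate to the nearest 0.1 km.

(-64.5, 7.9, 49.5)

Each station gives a sphere (x−x_i)² + (y−y_i)² + z² = d_i² (stations at z=0).
Subtracting the A sphere from B and C: z² cancels, leaving linear equations in x and y:
194.6 x − 78.0 y = -13168.70
-145.0 x + 160.8 y = 10622.60
Solving: x ≈ -64.507, y ≈ 7.892 km (keep extra digits for the depth step; rounded: -64.5, 7.9).
Then from the A sphere: z² = 68.06² − (x + 17.8)² − (y − 7.3)² with x = -64.507, y = 7.892, so z ≈ 49.500 ≈ 49.5 km.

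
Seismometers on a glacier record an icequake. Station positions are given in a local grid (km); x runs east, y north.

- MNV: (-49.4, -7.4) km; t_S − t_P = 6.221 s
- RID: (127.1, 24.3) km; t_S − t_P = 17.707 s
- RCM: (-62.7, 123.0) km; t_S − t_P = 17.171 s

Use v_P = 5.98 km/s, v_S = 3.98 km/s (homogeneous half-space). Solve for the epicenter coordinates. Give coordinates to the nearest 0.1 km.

Distance from S−P lag: d = Δt · v_P v_S / (v_P − v_S) = Δt · (5.98·3.98)/(5.98−3.98) ≈ 11.9002·Δt.
So d_MNV = 74.03, d_RID = 210.72, d_RCM = 204.34 km.
Circle about each station: (x + 49.4)² + (y + 7.4)² = 74.03²; (x − 127.1)² + (y − 24.3)² = 210.72²; (x + 62.7)² + (y − 123.0)² = 204.34².
Subtracting the MNV equation from the RID and RCM equations removes the quadratic terms:
353.0 x + 63.4 y = -24672.70
-26.6 x + 260.8 y = -19709.22
Solving the 2×2 system: x ≈ -55.3, y ≈ -81.2 km.
Check against MNV (with the unrounded x, y): √((x + 49.4)²+(y + 7.4)²) = 74.05 ≈ 74.03 km. ✓

x ≈ -55.3 km, y ≈ -81.2 km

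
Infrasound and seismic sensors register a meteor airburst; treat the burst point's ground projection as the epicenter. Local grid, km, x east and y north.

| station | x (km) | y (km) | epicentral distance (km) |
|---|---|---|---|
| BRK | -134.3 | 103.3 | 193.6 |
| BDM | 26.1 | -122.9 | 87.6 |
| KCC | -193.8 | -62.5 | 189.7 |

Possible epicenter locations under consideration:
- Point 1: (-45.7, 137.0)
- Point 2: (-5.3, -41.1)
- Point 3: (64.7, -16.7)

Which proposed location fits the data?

For each candidate, compare |candidate − station| to the reported distance:
Point 1: residuals BRK 98.8, BDM 182.0, KCC 58.8 → max 182.0 km
Point 2: residuals BRK 0.0, BDM 0.0, KCC 0.0 → max 0.0 km
Point 3: residuals BRK 38.8, BDM 25.4, KCC 72.8 → max 72.8 km
Only Point 2 has all residuals ≈ 0.

Point 2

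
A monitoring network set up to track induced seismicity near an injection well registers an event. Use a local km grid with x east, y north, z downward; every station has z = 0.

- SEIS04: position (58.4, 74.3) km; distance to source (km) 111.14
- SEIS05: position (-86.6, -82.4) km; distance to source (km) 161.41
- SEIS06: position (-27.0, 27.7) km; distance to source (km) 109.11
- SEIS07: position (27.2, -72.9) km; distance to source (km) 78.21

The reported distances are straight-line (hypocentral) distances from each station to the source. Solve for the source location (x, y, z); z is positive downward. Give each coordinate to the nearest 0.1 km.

Each station gives a sphere (x−x_i)² + (y−y_i)² + z² = d_i² (stations at z=0).
Subtracting the SEIS04 sphere from SEIS05 and SEIS06: z² cancels, leaving linear equations in x and y:
-290.0 x − 313.4 y = -8342.82
-170.8 x − 93.2 y = -6987.65
Solving: x ≈ 53.296, y ≈ -22.696 km (keep extra digits for the depth step; rounded: 53.3, -22.7).
Then from the SEIS04 sphere: z² = 111.14² − (x − 58.4)² − (y − 74.3)² with x = 53.296, y = -22.696, so z ≈ 54.017 ≈ 54.0 km.

(53.3, -22.7, 54.0)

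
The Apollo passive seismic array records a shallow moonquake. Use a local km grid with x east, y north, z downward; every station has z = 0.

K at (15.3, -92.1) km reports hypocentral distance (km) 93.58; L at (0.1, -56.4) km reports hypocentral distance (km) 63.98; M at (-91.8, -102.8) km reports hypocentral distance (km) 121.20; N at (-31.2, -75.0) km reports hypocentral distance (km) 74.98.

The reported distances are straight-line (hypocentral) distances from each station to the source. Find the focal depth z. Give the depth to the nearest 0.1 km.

Each station gives a sphere (x−x_i)² + (y−y_i)² + z² = d_i² (stations at z=0).
Subtracting the K sphere from L and M: z² cancels, leaving linear equations in x and y:
-30.4 x + 71.4 y = -871.75
-214.2 x − 21.4 y = 4346.36
Solving: x ≈ -18.293, y ≈ -19.998 km (keep extra digits for the depth step; rounded: -18.3, -20.0).
Then from the K sphere: z² = 93.58² − (x − 15.3)² − (y + 92.1)² with x = -18.293, y = -19.998, so z ≈ 49.295 ≈ 49.3 km.
Check against N (with the unrounded solution): distance 74.98 ≈ 74.98 km. ✓

depth ≈ 49.3 km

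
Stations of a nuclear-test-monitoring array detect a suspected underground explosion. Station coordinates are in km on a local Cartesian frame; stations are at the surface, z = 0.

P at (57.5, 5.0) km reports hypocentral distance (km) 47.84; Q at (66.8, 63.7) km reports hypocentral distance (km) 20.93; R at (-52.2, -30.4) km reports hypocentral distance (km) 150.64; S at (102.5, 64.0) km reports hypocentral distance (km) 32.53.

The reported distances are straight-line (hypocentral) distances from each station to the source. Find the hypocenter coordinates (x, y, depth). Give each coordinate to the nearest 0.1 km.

(76.1, 47.9, 10.1)

Each station gives a sphere (x−x_i)² + (y−y_i)² + z² = d_i² (stations at z=0).
Subtracting the P sphere from Q and R: z² cancels, leaving linear equations in x and y:
18.6 x + 117.4 y = 7039.28
-219.4 x − 70.8 y = -20085.99
Solving: x ≈ 76.091, y ≈ 47.905 km (keep extra digits for the depth step; rounded: 76.1, 47.9).
Then from the P sphere: z² = 47.84² − (x − 57.5)² − (y − 5.0)² with x = 76.091, y = 47.905, so z ≈ 10.109 ≈ 10.1 km.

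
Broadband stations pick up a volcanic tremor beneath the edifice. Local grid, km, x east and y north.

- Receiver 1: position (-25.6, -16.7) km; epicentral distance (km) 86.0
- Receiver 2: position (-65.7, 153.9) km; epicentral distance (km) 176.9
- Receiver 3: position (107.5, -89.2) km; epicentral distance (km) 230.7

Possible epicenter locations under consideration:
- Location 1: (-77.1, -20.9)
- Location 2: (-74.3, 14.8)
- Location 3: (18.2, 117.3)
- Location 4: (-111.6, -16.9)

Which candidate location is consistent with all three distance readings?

For each candidate, compare |candidate − station| to the reported distance:
Location 1: residuals Receiver 1 34.3, Receiver 2 1.7, Receiver 3 33.9 → max 34.3 km
Location 2: residuals Receiver 1 28.0, Receiver 2 37.5, Receiver 3 21.3 → max 37.5 km
Location 3: residuals Receiver 1 55.0, Receiver 2 85.4, Receiver 3 5.7 → max 85.4 km
Location 4: residuals Receiver 1 0.0, Receiver 2 0.0, Receiver 3 0.0 → max 0.0 km
Only Location 4 has all residuals ≈ 0.

Location 4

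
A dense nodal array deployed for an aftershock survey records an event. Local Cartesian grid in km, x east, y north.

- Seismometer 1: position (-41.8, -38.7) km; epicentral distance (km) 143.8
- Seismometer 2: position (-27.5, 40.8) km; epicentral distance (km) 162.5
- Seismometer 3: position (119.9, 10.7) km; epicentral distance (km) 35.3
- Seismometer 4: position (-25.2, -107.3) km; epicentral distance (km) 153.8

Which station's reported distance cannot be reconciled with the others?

Solve using three stations at a time. Using Seismometer 1, Seismometer 3, Seismometer 4 (subtract circle equations pairwise → linear system) gives (x, y) ≈ (100.6, -18.9).
Distances from that point to each station vs reported:
  Seismometer 1: calculated 143.8 vs reported 143.8 → residual 0.0 km
  Seismometer 2: calculated 141.3 vs reported 162.5 → residual 21.2 km
  Seismometer 3: calculated 35.3 vs reported 35.3 → residual 0.0 km
  Seismometer 4: calculated 153.8 vs reported 153.8 → residual 0.0 km
Seismometer 1, Seismometer 3, Seismometer 4 are mutually consistent (residuals ≈ 0); Seismometer 2 is off by 21.2 km.

Seismometer 2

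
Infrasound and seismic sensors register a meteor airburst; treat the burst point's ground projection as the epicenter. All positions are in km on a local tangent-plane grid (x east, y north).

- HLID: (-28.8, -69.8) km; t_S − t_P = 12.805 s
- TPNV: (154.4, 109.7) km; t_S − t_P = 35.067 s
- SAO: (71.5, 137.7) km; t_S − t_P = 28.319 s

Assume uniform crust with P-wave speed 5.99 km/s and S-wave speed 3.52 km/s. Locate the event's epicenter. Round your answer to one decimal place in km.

Distance from S−P lag: d = Δt · v_P v_S / (v_P − v_S) = Δt · (5.99·3.52)/(5.99−3.52) ≈ 8.5364·Δt.
So d_HLID = 109.31, d_TPNV = 299.34, d_SAO = 241.74 km.
Circle about each station: (x + 28.8)² + (y + 69.8)² = 109.31²; (x − 154.4)² + (y − 109.7)² = 299.34²; (x − 71.5)² + (y − 137.7)² = 241.74².
Subtracting the HLID equation from the TPNV and SAO equations removes the quadratic terms:
366.4 x + 359.0 y = -47483.79
200.6 x + 415.0 y = -28117.49
Solving the 2×2 system: x ≈ -120.1, y ≈ -9.7 km.

-120.1 km east, -9.7 km north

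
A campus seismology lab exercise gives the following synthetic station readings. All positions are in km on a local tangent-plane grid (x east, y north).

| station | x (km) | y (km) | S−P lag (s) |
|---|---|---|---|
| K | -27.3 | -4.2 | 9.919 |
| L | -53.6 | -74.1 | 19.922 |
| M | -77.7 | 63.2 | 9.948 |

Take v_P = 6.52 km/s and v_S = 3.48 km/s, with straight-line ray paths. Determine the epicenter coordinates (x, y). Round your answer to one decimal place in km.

x ≈ -3.5 km, y ≈ 65.9 km

Distance from S−P lag: d = Δt · v_P v_S / (v_P − v_S) = Δt · (6.52·3.48)/(6.52−3.48) ≈ 7.4637·Δt.
So d_K = 74.03, d_L = 148.69, d_M = 74.25 km.
Circle about each station: (x + 27.3)² + (y + 4.2)² = 74.03²; (x + 53.6)² + (y + 74.1)² = 148.69²; (x + 77.7)² + (y − 63.2)² = 74.25².
Subtracting the K equation from the L and M equations removes the quadratic terms:
-52.6 x − 139.8 y = -9027.44
-100.8 x + 134.8 y = 9235.98
Solving the 2×2 system: x ≈ -3.5, y ≈ 65.9 km.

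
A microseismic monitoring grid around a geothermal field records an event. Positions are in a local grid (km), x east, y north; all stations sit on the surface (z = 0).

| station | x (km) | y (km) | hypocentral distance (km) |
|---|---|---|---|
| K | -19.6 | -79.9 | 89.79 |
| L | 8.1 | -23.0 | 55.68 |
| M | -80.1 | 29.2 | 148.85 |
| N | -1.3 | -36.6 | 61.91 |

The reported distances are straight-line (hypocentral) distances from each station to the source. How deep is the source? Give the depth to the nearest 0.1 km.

35.2 km

Each station gives a sphere (x−x_i)² + (y−y_i)² + z² = d_i² (stations at z=0).
Subtracting the K sphere from L and M: z² cancels, leaving linear equations in x and y:
55.4 x + 113.8 y = -1211.58
-121.0 x + 218.2 y = -13593.60
Solving: x ≈ 49.601, y ≈ -34.793 km (keep extra digits for the depth step; rounded: 49.6, -34.8).
Then from the K sphere: z² = 89.79² − (x + 19.6)² − (y + 79.9)² with x = 49.601, y = -34.793, so z ≈ 35.197 ≈ 35.2 km.
Check against N (with the unrounded solution): distance 61.91 ≈ 61.91 km. ✓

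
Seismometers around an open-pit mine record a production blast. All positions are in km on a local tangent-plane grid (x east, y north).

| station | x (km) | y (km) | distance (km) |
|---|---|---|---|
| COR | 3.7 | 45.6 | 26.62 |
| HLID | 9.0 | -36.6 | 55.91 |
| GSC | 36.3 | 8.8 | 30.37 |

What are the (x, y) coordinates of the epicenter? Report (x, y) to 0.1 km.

(7.8, 19.3)

Circle about each station: (x − 3.7)² + (y − 45.6)² = 26.62²; (x − 9.0)² + (y + 36.6)² = 55.91²; (x − 36.3)² + (y − 8.8)² = 30.37².
Subtracting the COR equation from the HLID and GSC equations removes the quadratic terms:
10.6 x − 164.4 y = -3089.79
65.2 x − 73.6 y = -911.63
Solving the 2×2 system: x ≈ 7.8, y ≈ 19.3 km.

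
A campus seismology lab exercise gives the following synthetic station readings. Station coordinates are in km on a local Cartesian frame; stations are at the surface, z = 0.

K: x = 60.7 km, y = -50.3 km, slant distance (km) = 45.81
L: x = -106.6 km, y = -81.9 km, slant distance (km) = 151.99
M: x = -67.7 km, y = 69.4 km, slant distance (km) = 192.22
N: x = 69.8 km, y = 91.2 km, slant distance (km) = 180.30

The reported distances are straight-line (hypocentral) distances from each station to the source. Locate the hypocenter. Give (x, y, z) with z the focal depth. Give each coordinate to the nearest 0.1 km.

(43.5, -85.6, 23.6)

Each station gives a sphere (x−x_i)² + (y−y_i)² + z² = d_i² (stations at z=0).
Subtracting the K sphere from L and M: z² cancels, leaving linear equations in x and y:
-334.6 x − 63.2 y = -9145.81
-256.8 x + 239.4 y = -31664.90
Solving: x ≈ 43.503, y ≈ -85.603 km (keep extra digits for the depth step; rounded: 43.5, -85.6).
Then from the K sphere: z² = 45.81² − (x − 60.7)² − (y + 50.3)² with x = 43.503, y = -85.603, so z ≈ 23.591 ≈ 23.6 km.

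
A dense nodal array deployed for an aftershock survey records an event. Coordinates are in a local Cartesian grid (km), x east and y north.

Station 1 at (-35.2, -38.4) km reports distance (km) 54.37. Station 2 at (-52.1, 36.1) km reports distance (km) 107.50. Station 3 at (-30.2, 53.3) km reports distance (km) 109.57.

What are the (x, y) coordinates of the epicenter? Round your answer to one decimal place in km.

x ≈ 18.8 km, y ≈ -44.7 km

Circle about each station: (x + 35.2)² + (y + 38.4)² = 54.37²; (x + 52.1)² + (y − 36.1)² = 107.50²; (x + 30.2)² + (y − 53.3)² = 109.57².
Subtracting the Station 1 equation from the Station 2 and Station 3 equations removes the quadratic terms:
-33.8 x + 149.0 y = -7296.13
10.0 x + 183.4 y = -8010.16
Solving the 2×2 system: x ≈ 18.8, y ≈ -44.7 km.
Check against Station 1 (with the unrounded x, y): √((x + 35.2)²+(y + 38.4)²) = 54.37 ≈ 54.37 km. ✓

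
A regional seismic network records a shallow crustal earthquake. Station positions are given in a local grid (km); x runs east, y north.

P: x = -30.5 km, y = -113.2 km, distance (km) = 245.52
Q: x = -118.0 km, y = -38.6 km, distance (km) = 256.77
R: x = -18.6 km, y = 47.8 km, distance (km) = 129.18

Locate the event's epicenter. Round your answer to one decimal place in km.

Circle about each station: (x + 30.5)² + (y + 113.2)² = 245.52²; (x + 118.0)² + (y + 38.6)² = 256.77²; (x + 18.6)² + (y − 47.8)² = 129.18².
Subtracting pairs of circle equations eliminates x²+y² and gives linear equations (the radical axes):
-175.0 x + 149.2 y = -3981.29
23.8 x + 322.0 y = 32478.91
Solving the 2×2 system: x ≈ 102.3, y ≈ 93.3 km.
Check against P (with the unrounded x, y): √((x + 30.5)²+(y + 113.2)²) = 245.52 ≈ 245.52 km. ✓

102.3 km east, 93.3 km north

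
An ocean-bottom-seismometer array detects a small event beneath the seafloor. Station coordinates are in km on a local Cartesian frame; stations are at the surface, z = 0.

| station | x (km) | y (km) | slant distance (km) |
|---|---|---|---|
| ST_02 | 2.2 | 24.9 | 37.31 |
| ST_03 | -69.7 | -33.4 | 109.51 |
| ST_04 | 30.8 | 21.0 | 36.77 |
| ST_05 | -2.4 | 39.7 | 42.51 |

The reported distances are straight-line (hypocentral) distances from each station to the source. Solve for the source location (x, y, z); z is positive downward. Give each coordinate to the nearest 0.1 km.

x ≈ 17.3 km, y ≈ 23.7 km, depth ≈ 34.1 km

Each station gives a sphere (x−x_i)² + (y−y_i)² + z² = d_i² (stations at z=0).
Subtracting the ST_02 sphere from ST_03 and ST_04: z² cancels, leaving linear equations in x and y:
-143.8 x − 116.6 y = -5251.60
57.2 x − 7.8 y = 804.79
Solving: x ≈ 17.302, y ≈ 23.702 km (keep extra digits for the depth step; rounded: 17.3, 23.7).
Then from the ST_02 sphere: z² = 37.31² − (x − 2.2)² − (y − 24.9)² with x = 17.302, y = 23.702, so z ≈ 34.096 ≈ 34.1 km.
Check against ST_05 (with the unrounded solution): distance 42.50 ≈ 42.51 km. ✓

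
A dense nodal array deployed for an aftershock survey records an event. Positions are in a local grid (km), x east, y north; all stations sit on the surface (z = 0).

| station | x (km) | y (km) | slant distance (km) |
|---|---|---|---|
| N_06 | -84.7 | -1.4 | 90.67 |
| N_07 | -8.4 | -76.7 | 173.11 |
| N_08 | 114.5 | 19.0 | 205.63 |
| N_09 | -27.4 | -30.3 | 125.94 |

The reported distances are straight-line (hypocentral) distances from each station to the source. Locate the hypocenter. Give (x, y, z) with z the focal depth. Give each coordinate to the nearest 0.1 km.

x ≈ -77.3 km, y ≈ 74.2 km, depth ≈ 49.5 km

Each station gives a sphere (x−x_i)² + (y−y_i)² + z² = d_i² (stations at z=0).
Subtracting the N_06 sphere from N_07 and N_08: z² cancels, leaving linear equations in x and y:
152.6 x − 150.6 y = -22968.62
398.4 x + 40.8 y = -27767.45
Solving: x ≈ -77.295, y ≈ 74.192 km (keep extra digits for the depth step; rounded: -77.3, 74.2).
Then from the N_06 sphere: z² = 90.67² − (x + 84.7)² − (y + 1.4)² with x = -77.295, y = 74.192, so z ≈ 49.518 ≈ 49.5 km.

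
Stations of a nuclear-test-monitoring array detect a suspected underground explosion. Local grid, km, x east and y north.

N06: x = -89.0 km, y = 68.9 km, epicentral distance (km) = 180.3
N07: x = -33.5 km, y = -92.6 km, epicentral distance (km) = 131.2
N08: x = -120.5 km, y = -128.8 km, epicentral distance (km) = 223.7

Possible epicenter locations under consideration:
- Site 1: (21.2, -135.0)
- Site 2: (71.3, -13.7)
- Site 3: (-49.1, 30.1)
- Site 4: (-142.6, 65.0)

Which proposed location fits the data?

Site 2

For each candidate, compare |candidate − station| to the reported distance:
Site 1: residuals N06 51.5, N07 62.0, N08 81.9 → max 81.9 km
Site 2: residuals N06 0.0, N07 0.0, N08 0.0 → max 0.0 km
Site 3: residuals N06 124.6, N07 7.5, N08 49.5 → max 124.6 km
Site 4: residuals N06 126.6, N07 60.5, N08 28.6 → max 126.6 km
Only Site 2 has all residuals ≈ 0.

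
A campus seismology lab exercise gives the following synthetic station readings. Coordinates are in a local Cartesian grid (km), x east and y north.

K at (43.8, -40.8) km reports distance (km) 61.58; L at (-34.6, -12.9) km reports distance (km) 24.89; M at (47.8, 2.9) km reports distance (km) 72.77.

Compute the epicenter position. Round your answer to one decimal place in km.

x ≈ -16.9 km, y ≈ -30.4 km

Circle about each station: (x − 43.8)² + (y + 40.8)² = 61.58²; (x + 34.6)² + (y + 12.9)² = 24.89²; (x − 47.8)² + (y − 2.9)² = 72.77².
Subtracting the K equation from the L and M equations removes the quadratic terms:
-156.8 x + 55.8 y = 953.07
8.0 x + 87.4 y = -2793.21
Solving the 2×2 system: x ≈ -16.9, y ≈ -30.4 km.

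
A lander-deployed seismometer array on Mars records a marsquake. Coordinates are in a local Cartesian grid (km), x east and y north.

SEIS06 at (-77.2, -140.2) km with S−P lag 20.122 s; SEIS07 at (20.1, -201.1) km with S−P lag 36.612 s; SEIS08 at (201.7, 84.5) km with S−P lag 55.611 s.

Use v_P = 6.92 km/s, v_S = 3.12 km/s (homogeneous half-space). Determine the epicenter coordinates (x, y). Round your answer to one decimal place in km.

Distance from S−P lag: d = Δt · v_P v_S / (v_P − v_S) = Δt · (6.92·3.12)/(6.92−3.12) ≈ 5.6817·Δt.
So d_SEIS06 = 114.33, d_SEIS07 = 208.02, d_SEIS08 = 315.96 km.
Circle about each station: (x + 77.2)² + (y + 140.2)² = 114.33²; (x − 20.1)² + (y + 201.1)² = 208.02²; (x − 201.7)² + (y − 84.5)² = 315.96².
Subtracting the SEIS06 equation from the SEIS07 and SEIS08 equations removes the quadratic terms:
194.6 x − 121.8 y = -14971.63
557.8 x + 449.4 y = -64552.11
Solving the 2×2 system: x ≈ -93.9, y ≈ -27.1 km.
Check against SEIS06 (with the unrounded x, y): √((x + 77.2)²+(y + 140.2)²) = 114.33 ≈ 114.33 km. ✓

x ≈ -93.9 km, y ≈ -27.1 km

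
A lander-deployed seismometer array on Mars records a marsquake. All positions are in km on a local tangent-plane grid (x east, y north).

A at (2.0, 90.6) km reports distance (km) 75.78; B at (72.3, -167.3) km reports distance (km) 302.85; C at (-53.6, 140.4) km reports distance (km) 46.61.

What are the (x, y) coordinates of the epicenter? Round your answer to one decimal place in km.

Circle about each station: (x − 2.0)² + (y − 90.6)² = 75.78²; (x − 72.3)² + (y + 167.3)² = 302.85²; (x + 53.6)² + (y − 140.4)² = 46.61².
Subtracting the A equation from the B and C equations removes the quadratic terms:
140.6 x − 515.8 y = -60971.29
-111.2 x + 99.6 y = 17942.88
Solving the 2×2 system: x ≈ -73.4, y ≈ 98.2 km.

x ≈ -73.4 km, y ≈ 98.2 km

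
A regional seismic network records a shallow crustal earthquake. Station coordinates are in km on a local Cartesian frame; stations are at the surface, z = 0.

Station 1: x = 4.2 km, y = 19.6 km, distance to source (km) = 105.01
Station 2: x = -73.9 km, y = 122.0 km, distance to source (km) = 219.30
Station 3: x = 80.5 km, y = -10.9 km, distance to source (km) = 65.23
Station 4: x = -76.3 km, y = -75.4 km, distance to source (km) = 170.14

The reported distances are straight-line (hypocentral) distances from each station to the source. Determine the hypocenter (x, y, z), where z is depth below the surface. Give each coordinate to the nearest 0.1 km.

(74.2, -27.0, 62.9)

Each station gives a sphere (x−x_i)² + (y−y_i)² + z² = d_i² (stations at z=0).
Subtracting the Station 1 sphere from Station 2 and Station 3: z² cancels, leaving linear equations in x and y:
-156.2 x + 204.8 y = -17121.98
152.6 x − 61.0 y = 12969.41
Solving: x ≈ 74.189, y ≈ -27.020 km (keep extra digits for the depth step; rounded: 74.2, -27.0).
Then from the Station 1 sphere: z² = 105.01² − (x − 4.2)² − (y − 19.6)² with x = 74.189, y = -27.020, so z ≈ 62.891 ≈ 62.9 km.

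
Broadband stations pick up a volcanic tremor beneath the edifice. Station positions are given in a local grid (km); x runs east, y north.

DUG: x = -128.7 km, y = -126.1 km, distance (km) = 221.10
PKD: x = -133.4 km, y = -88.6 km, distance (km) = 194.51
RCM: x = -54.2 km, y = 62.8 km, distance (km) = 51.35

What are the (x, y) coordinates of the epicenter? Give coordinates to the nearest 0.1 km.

x ≈ -3.3 km, y ≈ 56.0 km

Circle about each station: (x + 128.7)² + (y + 126.1)² = 221.10²; (x + 133.4)² + (y + 88.6)² = 194.51²; (x + 54.2)² + (y − 62.8)² = 51.35².
Subtracting pairs of circle equations eliminates x²+y² and gives linear equations (the radical axes):
-9.4 x + 75.0 y = 4231.69
149.0 x + 377.8 y = 20664.97
Solving the 2×2 system: x ≈ -3.3, y ≈ 56.0 km.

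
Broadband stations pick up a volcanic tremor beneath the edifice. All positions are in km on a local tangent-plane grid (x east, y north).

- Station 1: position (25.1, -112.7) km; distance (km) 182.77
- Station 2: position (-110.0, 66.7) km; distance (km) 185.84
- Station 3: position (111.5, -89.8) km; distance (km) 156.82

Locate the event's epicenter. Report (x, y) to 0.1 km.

75.8 km east, 62.9 km north

Circle about each station: (x − 25.1)² + (y + 112.7)² = 182.77²; (x + 110.0)² + (y − 66.7)² = 185.84²; (x − 111.5)² + (y + 89.8)² = 156.82².
Subtracting the Station 1 equation from the Station 2 and Station 3 equations removes the quadratic terms:
-270.2 x + 358.8 y = 2085.96
172.8 x + 45.8 y = 15977.35
Solving the 2×2 system: x ≈ 75.8, y ≈ 62.9 km.
Check against Station 1 (with the unrounded x, y): √((x − 25.1)²+(y + 112.7)²) = 182.76 ≈ 182.77 km. ✓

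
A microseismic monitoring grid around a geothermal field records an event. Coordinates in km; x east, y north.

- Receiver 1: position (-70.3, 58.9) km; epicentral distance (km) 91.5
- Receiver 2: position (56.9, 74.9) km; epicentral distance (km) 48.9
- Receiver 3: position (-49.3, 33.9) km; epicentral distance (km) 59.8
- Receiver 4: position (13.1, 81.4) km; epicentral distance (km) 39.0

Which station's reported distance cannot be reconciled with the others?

Receiver 3

Solve using three stations at a time. Using Receiver 1, Receiver 2, Receiver 4 (subtract circle equations pairwise → linear system) gives (x, y) ≈ (19.8, 42.9).
Distances from that point to each station vs reported:
  Receiver 1: calculated 91.5 vs reported 91.5 → residual 0.0 km
  Receiver 2: calculated 49.0 vs reported 48.9 → residual 0.1 km
  Receiver 3: calculated 69.7 vs reported 59.8 → residual 9.9 km
  Receiver 4: calculated 39.1 vs reported 39.0 → residual 0.1 km
Receiver 1, Receiver 2, Receiver 4 are mutually consistent (residuals ≈ 0); Receiver 3 is off by 9.9 km.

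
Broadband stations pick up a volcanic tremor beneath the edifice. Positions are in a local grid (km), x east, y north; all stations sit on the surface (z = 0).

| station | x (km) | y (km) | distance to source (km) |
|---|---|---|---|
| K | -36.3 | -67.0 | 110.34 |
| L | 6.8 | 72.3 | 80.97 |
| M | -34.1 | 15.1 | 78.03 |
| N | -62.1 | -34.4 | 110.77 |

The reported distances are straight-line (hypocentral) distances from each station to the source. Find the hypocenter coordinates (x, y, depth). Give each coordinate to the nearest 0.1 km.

Each station gives a sphere (x−x_i)² + (y−y_i)² + z² = d_i² (stations at z=0).
Subtracting the K sphere from L and M: z² cancels, leaving linear equations in x and y:
86.2 x + 278.6 y = 5085.61
4.4 x + 164.2 y = 1670.36
Solving: x ≈ 28.596, y ≈ 9.406 km (keep extra digits for the depth step; rounded: 28.6, 9.4).
Then from the K sphere: z² = 110.34² − (x + 36.3)² − (y + 67.0)² with x = 28.596, y = 9.406, so z ≈ 46.104 ≈ 46.1 km.
Check against N (with the unrounded solution): distance 110.77 ≈ 110.77 km. ✓

(28.6, 9.4, 46.1)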